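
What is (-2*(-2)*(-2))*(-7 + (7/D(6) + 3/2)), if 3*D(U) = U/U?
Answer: -124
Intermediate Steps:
D(U) = 1/3 (D(U) = (U/U)/3 = (1/3)*1 = 1/3)
(-2*(-2)*(-2))*(-7 + (7/D(6) + 3/2)) = (-2*(-2)*(-2))*(-7 + (7/(1/3) + 3/2)) = (4*(-2))*(-7 + (7*3 + 3*(1/2))) = -8*(-7 + (21 + 3/2)) = -8*(-7 + 45/2) = -8*31/2 = -124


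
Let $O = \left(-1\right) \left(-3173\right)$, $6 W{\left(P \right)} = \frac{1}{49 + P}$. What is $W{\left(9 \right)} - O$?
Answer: $- \frac{1104203}{348} \approx -3173.0$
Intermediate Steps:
$W{\left(P \right)} = \frac{1}{6 \left(49 + P\right)}$
$O = 3173$
$W{\left(9 \right)} - O = \frac{1}{6 \left(49 + 9\right)} - 3173 = \frac{1}{6 \cdot 58} - 3173 = \frac{1}{6} \cdot \frac{1}{58} - 3173 = \frac{1}{348} - 3173 = - \frac{1104203}{348}$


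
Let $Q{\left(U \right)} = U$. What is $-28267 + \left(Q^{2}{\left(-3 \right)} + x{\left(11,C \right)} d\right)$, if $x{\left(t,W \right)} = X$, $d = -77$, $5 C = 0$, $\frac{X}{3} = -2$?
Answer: $-27796$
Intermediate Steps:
$X = -6$ ($X = 3 \left(-2\right) = -6$)
$C = 0$ ($C = \frac{1}{5} \cdot 0 = 0$)
$x{\left(t,W \right)} = -6$
$-28267 + \left(Q^{2}{\left(-3 \right)} + x{\left(11,C \right)} d\right) = -28267 + \left(\left(-3\right)^{2} - -462\right) = -28267 + \left(9 + 462\right) = -28267 + 471 = -27796$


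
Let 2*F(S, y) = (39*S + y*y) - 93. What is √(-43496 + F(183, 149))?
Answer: I*√115494/2 ≈ 169.92*I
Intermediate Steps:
F(S, y) = -93/2 + y²/2 + 39*S/2 (F(S, y) = ((39*S + y*y) - 93)/2 = ((39*S + y²) - 93)/2 = ((y² + 39*S) - 93)/2 = (-93 + y² + 39*S)/2 = -93/2 + y²/2 + 39*S/2)
√(-43496 + F(183, 149)) = √(-43496 + (-93/2 + (½)*149² + (39/2)*183)) = √(-43496 + (-93/2 + (½)*22201 + 7137/2)) = √(-43496 + (-93/2 + 22201/2 + 7137/2)) = √(-43496 + 29245/2) = √(-57747/2) = I*√115494/2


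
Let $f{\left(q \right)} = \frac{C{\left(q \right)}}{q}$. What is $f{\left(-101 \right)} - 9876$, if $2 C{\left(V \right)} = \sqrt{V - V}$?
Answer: $-9876$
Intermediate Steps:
$C{\left(V \right)} = 0$ ($C{\left(V \right)} = \frac{\sqrt{V - V}}{2} = \frac{\sqrt{0}}{2} = \frac{1}{2} \cdot 0 = 0$)
$f{\left(q \right)} = 0$ ($f{\left(q \right)} = \frac{0}{q} = 0$)
$f{\left(-101 \right)} - 9876 = 0 - 9876 = -9876$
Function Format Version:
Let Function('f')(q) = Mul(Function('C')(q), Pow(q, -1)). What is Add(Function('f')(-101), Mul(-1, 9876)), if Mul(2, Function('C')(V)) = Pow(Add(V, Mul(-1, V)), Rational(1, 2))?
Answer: -9876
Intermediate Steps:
Function('C')(V) = 0 (Function('C')(V) = Mul(Rational(1, 2), Pow(Add(V, Mul(-1, V)), Rational(1, 2))) = Mul(Rational(1, 2), Pow(0, Rational(1, 2))) = Mul(Rational(1, 2), 0) = 0)
Function('f')(q) = 0 (Function('f')(q) = Mul(0, Pow(q, -1)) = 0)
Add(Function('f')(-101), Mul(-1, 9876)) = Add(0, Mul(-1, 9876)) = Add(0, -9876) = -9876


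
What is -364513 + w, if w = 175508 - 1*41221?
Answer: -230226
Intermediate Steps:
w = 134287 (w = 175508 - 41221 = 134287)
-364513 + w = -364513 + 134287 = -230226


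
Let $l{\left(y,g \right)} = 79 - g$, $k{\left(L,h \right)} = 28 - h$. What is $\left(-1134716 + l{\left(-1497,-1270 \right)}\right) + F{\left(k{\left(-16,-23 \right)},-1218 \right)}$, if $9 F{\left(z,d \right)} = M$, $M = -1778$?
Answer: $- \frac{10202081}{9} \approx -1.1336 \cdot 10^{6}$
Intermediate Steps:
$F{\left(z,d \right)} = - \frac{1778}{9}$ ($F{\left(z,d \right)} = \frac{1}{9} \left(-1778\right) = - \frac{1778}{9}$)
$\left(-1134716 + l{\left(-1497,-1270 \right)}\right) + F{\left(k{\left(-16,-23 \right)},-1218 \right)} = \left(-1134716 + \left(79 - -1270\right)\right) - \frac{1778}{9} = \left(-1134716 + \left(79 + 1270\right)\right) - \frac{1778}{9} = \left(-1134716 + 1349\right) - \frac{1778}{9} = -1133367 - \frac{1778}{9} = - \frac{10202081}{9}$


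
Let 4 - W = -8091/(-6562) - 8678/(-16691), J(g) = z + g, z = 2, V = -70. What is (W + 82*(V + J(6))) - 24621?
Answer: -3253233875659/109526342 ≈ -29703.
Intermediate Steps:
J(g) = 2 + g
W = 246113451/109526342 (W = 4 - (-8091/(-6562) - 8678/(-16691)) = 4 - (-8091*(-1/6562) - 8678*(-1/16691)) = 4 - (8091/6562 + 8678/16691) = 4 - 1*191991917/109526342 = 4 - 191991917/109526342 = 246113451/109526342 ≈ 2.2471)
(W + 82*(V + J(6))) - 24621 = (246113451/109526342 + 82*(-70 + (2 + 6))) - 24621 = (246113451/109526342 + 82*(-70 + 8)) - 24621 = (246113451/109526342 + 82*(-62)) - 24621 = (246113451/109526342 - 5084) - 24621 = -556585809277/109526342 - 24621 = -3253233875659/109526342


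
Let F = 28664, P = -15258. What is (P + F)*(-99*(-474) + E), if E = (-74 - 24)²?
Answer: 757841180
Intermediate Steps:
E = 9604 (E = (-98)² = 9604)
(P + F)*(-99*(-474) + E) = (-15258 + 28664)*(-99*(-474) + 9604) = 13406*(46926 + 9604) = 13406*56530 = 757841180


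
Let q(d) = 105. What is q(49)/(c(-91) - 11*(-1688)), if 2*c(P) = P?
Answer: 42/7409 ≈ 0.0056688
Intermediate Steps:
c(P) = P/2
q(49)/(c(-91) - 11*(-1688)) = 105/((½)*(-91) - 11*(-1688)) = 105/(-91/2 - 1*(-18568)) = 105/(-91/2 + 18568) = 105/(37045/2) = 105*(2/37045) = 42/7409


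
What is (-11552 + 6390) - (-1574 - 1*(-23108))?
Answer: -26696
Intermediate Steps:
(-11552 + 6390) - (-1574 - 1*(-23108)) = -5162 - (-1574 + 23108) = -5162 - 1*21534 = -5162 - 21534 = -26696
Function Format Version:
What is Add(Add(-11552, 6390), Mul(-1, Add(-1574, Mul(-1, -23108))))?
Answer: -26696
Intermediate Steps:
Add(Add(-11552, 6390), Mul(-1, Add(-1574, Mul(-1, -23108)))) = Add(-5162, Mul(-1, Add(-1574, 23108))) = Add(-5162, Mul(-1, 21534)) = Add(-5162, -21534) = -26696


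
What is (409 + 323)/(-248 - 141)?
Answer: -732/389 ≈ -1.8817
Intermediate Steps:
(409 + 323)/(-248 - 141) = 732/(-389) = 732*(-1/389) = -732/389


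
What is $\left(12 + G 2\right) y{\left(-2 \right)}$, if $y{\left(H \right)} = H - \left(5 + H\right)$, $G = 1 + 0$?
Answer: $-70$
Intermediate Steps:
$G = 1$
$y{\left(H \right)} = -5$
$\left(12 + G 2\right) y{\left(-2 \right)} = \left(12 + 1 \cdot 2\right) \left(-5\right) = \left(12 + 2\right) \left(-5\right) = 14 \left(-5\right) = -70$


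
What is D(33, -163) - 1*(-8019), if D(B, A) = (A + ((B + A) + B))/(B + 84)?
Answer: 72151/9 ≈ 8016.8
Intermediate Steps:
D(B, A) = (2*A + 2*B)/(84 + B) (D(B, A) = (A + ((A + B) + B))/(84 + B) = (A + (A + 2*B))/(84 + B) = (2*A + 2*B)/(84 + B))
D(33, -163) - 1*(-8019) = 2*(-163 + 33)/(84 + 33) - 1*(-8019) = 2*(-130)/117 + 8019 = 2*(1/117)*(-130) + 8019 = -20/9 + 8019 = 72151/9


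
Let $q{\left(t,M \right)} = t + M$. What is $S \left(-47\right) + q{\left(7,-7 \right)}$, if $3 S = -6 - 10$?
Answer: $\frac{752}{3} \approx 250.67$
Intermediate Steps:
$S = - \frac{16}{3}$ ($S = \frac{-6 - 10}{3} = \frac{1}{3} \left(-16\right) = - \frac{16}{3} \approx -5.3333$)
$q{\left(t,M \right)} = M + t$
$S \left(-47\right) + q{\left(7,-7 \right)} = \left(- \frac{16}{3}\right) \left(-47\right) + \left(-7 + 7\right) = \frac{752}{3} + 0 = \frac{752}{3}$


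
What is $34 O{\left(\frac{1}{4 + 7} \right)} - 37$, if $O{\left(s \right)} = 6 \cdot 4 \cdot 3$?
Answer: $2411$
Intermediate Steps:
$O{\left(s \right)} = 72$ ($O{\left(s \right)} = 24 \cdot 3 = 72$)
$34 O{\left(\frac{1}{4 + 7} \right)} - 37 = 34 \cdot 72 - 37 = 2448 - 37 = 2411$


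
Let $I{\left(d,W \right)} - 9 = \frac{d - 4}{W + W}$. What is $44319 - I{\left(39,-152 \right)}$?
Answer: $\frac{13470275}{304} \approx 44310.0$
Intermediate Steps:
$I{\left(d,W \right)} = 9 + \frac{-4 + d}{2 W}$ ($I{\left(d,W \right)} = 9 + \frac{d - 4}{W + W} = 9 + \frac{-4 + d}{2 W}$)
$44319 - I{\left(39,-152 \right)} = 44319 - \frac{-4 + 39 + 18 \left(-152\right)}{2 \left(-152\right)} = 44319 - \frac{1}{2} \left(- \frac{1}{152}\right) \left(-4 + 39 - 2736\right) = 44319 - \frac{1}{2} \left(- \frac{1}{152}\right) \left(-2701\right) = 44319 - \frac{2701}{304} = \frac{13470275}{304}$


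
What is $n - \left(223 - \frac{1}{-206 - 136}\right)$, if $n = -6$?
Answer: $- \frac{78319}{342} \approx -229.0$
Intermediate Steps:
$n - \left(223 - \frac{1}{-206 - 136}\right) = -6 - \left(223 - \frac{1}{-206 - 136}\right) = -6 - \left(223 - \frac{1}{-342}\right) = -6 - \frac{76267}{342} = - \frac{78319}{342}$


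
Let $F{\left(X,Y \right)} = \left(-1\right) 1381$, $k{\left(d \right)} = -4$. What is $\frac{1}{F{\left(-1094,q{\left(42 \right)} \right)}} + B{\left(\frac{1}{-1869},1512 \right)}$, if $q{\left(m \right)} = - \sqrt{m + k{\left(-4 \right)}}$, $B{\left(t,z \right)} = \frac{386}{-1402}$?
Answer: $- \frac{267234}{968081} \approx -0.27604$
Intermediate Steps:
$B{\left(t,z \right)} = - \frac{193}{701}$ ($B{\left(t,z \right)} = 386 \left(- \frac{1}{1402}\right) = - \frac{193}{701}$)
$q{\left(m \right)} = - \sqrt{-4 + m}$ ($q{\left(m \right)} = - \sqrt{m - 4} = - \sqrt{-4 + m}$)
$F{\left(X,Y \right)} = -1381$
$\frac{1}{F{\left(-1094,q{\left(42 \right)} \right)}} + B{\left(\frac{1}{-1869},1512 \right)} = \frac{1}{-1381} - \frac{193}{701} = - \frac{1}{1381} - \frac{193}{701} = - \frac{267234}{968081}$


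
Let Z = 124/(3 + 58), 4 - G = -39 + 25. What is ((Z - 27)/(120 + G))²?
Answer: 2319529/70862724 ≈ 0.032733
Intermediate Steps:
G = 18 (G = 4 - (-39 + 25) = 4 - 1*(-14) = 4 + 14 = 18)
Z = 124/61 ≈ 2.0328
((Z - 27)/(120 + G))² = ((124/61 - 27)/(120 + 18))² = (-1523/61/138)² = (-1523/61*1/138)² = (-1523/8418)² = 2319529/70862724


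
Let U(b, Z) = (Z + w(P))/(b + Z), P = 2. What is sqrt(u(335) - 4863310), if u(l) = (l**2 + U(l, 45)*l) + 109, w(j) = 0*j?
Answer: I*sqrt(6860352059)/38 ≈ 2179.7*I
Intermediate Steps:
w(j) = 0
U(b, Z) = Z/(Z + b) (U(b, Z) = (Z + 0)/(b + Z) = Z/(Z + b))
u(l) = 109 + l**2 + 45*l/(45 + l) (u(l) = (l**2 + (45/(45 + l))*l) + 109 = (l**2 + 45*l/(45 + l)) + 109 = 109 + l**2 + 45*l/(45 + l))
sqrt(u(335) - 4863310) = sqrt((45*335 + (45 + 335)*(109 + 335**2))/(45 + 335) - 4863310) = sqrt((15075 + 380*(109 + 112225))/380 - 4863310) = sqrt((15075 + 380*112334)/380 - 4863310) = sqrt((15075 + 42686920)/380 - 4863310) = sqrt((1/380)*42701995 - 4863310) = sqrt(8540399/76 - 4863310) = sqrt(-361071161/76) = I*sqrt(6860352059)/38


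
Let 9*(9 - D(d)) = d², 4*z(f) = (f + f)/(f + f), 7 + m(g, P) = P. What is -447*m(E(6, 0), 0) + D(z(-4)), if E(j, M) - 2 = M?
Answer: 451871/144 ≈ 3138.0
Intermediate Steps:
E(j, M) = 2 + M
m(g, P) = -7 + P
z(f) = ¼ (z(f) = ((f + f)/(f + f))/4 = ((2*f)/((2*f)))/4 = ((2*f)*(1/(2*f)))/4 = (¼)*1 = ¼)
D(d) = 9 - d²/9
-447*m(E(6, 0), 0) + D(z(-4)) = -447*(-7 + 0) + (9 - (¼)²/9) = -447*(-7) + (9 - ⅑*1/16) = 3129 + (9 - 1/144) = 3129 + 1295/144 = 451871/144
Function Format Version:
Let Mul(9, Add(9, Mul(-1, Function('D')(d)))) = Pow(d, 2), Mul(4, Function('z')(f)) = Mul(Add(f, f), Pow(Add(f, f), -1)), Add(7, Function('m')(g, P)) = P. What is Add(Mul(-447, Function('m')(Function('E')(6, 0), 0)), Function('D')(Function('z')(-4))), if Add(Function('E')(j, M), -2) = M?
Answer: Rational(451871, 144) ≈ 3138.0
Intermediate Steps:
Function('E')(j, M) = Add(2, M)
Function('m')(g, P) = Add(-7, P)
Function('z')(f) = Rational(1, 4) (Function('z')(f) = Mul(Rational(1, 4), Mul(Add(f, f), Pow(Add(f, f), -1))) = Mul(Rational(1, 4), Mul(Mul(2, f), Pow(Mul(2, f), -1))) = Mul(Rational(1, 4), Mul(Mul(2, f), Mul(Rational(1, 2), Pow(f, -1)))) = Mul(Rational(1, 4), 1) = Rational(1, 4))
Function('D')(d) = Add(9, Mul(Rational(-1, 9), Pow(d, 2)))
Add(Mul(-447, Function('m')(Function('E')(6, 0), 0)), Function('D')(Function('z')(-4))) = Add(Mul(-447, Add(-7, 0)), Add(9, Mul(Rational(-1, 9), Pow(Rational(1, 4), 2)))) = Add(Mul(-447, -7), Add(9, Mul(Rational(-1, 9), Rational(1, 16)))) = Add(3129, Add(9, Rational(-1, 144))) = Add(3129, Rational(1295, 144)) = Rational(451871, 144)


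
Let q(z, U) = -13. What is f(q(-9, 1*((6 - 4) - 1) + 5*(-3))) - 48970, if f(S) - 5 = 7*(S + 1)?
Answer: -49049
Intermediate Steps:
f(S) = 12 + 7*S (f(S) = 5 + 7*(S + 1) = 5 + 7*(1 + S) = 5 + (7 + 7*S) = 12 + 7*S)
f(q(-9, 1*((6 - 4) - 1) + 5*(-3))) - 48970 = (12 + 7*(-13)) - 48970 = (12 - 91) - 48970 = -79 - 48970 = -49049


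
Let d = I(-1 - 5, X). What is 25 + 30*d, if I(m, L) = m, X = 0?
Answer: -155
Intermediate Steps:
d = -6 (d = -1 - 5 = -6)
25 + 30*d = 25 + 30*(-6) = 25 - 180 = -155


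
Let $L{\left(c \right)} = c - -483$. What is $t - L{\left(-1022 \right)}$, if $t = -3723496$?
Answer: $-3722957$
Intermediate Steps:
$L{\left(c \right)} = 483 + c$ ($L{\left(c \right)} = c + 483 = 483 + c$)
$t - L{\left(-1022 \right)} = -3723496 - \left(483 - 1022\right) = -3723496 - -539 = -3723496 + 539 = -3722957$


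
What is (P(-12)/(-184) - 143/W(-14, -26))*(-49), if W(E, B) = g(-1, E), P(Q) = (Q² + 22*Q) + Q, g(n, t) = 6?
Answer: 78155/69 ≈ 1132.7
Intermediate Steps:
P(Q) = Q² + 23*Q
W(E, B) = 6
(P(-12)/(-184) - 143/W(-14, -26))*(-49) = (-12*(23 - 12)/(-184) - 143/6)*(-49) = (-12*11*(-1/184) - 143*⅙)*(-49) = (-132*(-1/184) - 143/6)*(-49) = (33/46 - 143/6)*(-49) = -1595/69*(-49) = 78155/69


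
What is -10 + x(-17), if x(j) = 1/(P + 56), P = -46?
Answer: -99/10 ≈ -9.9000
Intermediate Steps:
x(j) = ⅒ (x(j) = 1/(-46 + 56) = 1/10 = ⅒)
-10 + x(-17) = -10 + ⅒ = -99/10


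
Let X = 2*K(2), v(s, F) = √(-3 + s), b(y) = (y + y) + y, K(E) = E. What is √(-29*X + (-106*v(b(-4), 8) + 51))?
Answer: √(-65 - 106*I*√15) ≈ 13.241 - 15.502*I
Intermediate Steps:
b(y) = 3*y (b(y) = 2*y + y = 3*y)
X = 4 (X = 2*2 = 4)
√(-29*X + (-106*v(b(-4), 8) + 51)) = √(-29*4 + (-106*√(-3 + 3*(-4)) + 51)) = √(-116 + (-106*√(-3 - 12) + 51)) = √(-116 + (-106*I*√15 + 51)) = √(-116 + (51 - 106*I*√15)) = √(-65 - 106*I*√15)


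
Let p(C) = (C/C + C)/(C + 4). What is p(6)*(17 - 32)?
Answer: -21/2 ≈ -10.500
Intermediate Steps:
p(C) = (1 + C)/(4 + C)
p(6)*(17 - 32) = ((1 + 6)/(4 + 6))*(17 - 32) = (7/10)*(-15) = -21/2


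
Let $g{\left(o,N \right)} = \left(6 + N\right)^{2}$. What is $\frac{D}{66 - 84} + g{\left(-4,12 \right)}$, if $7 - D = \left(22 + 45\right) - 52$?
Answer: $\frac{2920}{9} \approx 324.44$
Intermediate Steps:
$D = -8$ ($D = 7 - \left(\left(22 + 45\right) - 52\right) = 7 - \left(67 - 52\right) = 7 - 15 = -8$)
$\frac{D}{66 - 84} + g{\left(-4,12 \right)} = \frac{1}{66 - 84} \left(-8\right) + \left(6 + 12\right)^{2} = \frac{1}{-18} \left(-8\right) + 18^{2} = \left(- \frac{1}{18}\right) \left(-8\right) + 324 = \frac{4}{9} + 324 = \frac{2920}{9}$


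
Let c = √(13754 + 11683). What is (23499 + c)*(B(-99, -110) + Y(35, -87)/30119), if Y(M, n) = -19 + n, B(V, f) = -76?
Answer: -53792735850/30119 - 2289150*√25437/30119 ≈ -1.7981e+6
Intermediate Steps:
c = √25437 ≈ 159.49
(23499 + c)*(B(-99, -110) + Y(35, -87)/30119) = (23499 + √25437)*(-76 + (-19 - 87)/30119) = (23499 + √25437)*(-76 - 106*1/30119) = (23499 + √25437)*(-76 - 106/30119) = (23499 + √25437)*(-2289150/30119) = -53792735850/30119 - 2289150*√25437/30119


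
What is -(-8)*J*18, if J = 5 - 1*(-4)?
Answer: 1296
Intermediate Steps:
J = 9 (J = 5 + 4 = 9)
-(-8)*J*18 = -(-8)*9*18 = -4*(-18)*18 = 72*18 = 1296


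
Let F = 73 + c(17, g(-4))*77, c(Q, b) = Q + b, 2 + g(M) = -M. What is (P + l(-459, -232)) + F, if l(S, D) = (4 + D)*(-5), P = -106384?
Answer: -103708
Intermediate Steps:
g(M) = -2 - M
F = 1536 (F = 73 + (17 + (-2 - 1*(-4)))*77 = 73 + (17 + (-2 + 4))*77 = 73 + (17 + 2)*77 = 73 + 19*77 = 73 + 1463 = 1536)
l(S, D) = -20 - 5*D
(P + l(-459, -232)) + F = (-106384 + (-20 - 5*(-232))) + 1536 = (-106384 + (-20 + 1160)) + 1536 = (-106384 + 1140) + 1536 = -105244 + 1536 = -103708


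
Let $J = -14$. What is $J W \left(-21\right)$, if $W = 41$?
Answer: $12054$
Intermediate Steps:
$J W \left(-21\right) = \left(-14\right) 41 \left(-21\right) = \left(-574\right) \left(-21\right) = 12054$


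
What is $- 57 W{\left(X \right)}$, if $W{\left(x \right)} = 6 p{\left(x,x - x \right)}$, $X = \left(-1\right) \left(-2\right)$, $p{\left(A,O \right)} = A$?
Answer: $-684$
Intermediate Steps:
$X = 2$
$W{\left(x \right)} = 6 x$
$- 57 W{\left(X \right)} = - 57 \cdot 6 \cdot 2 = \left(-57\right) 12 = -684$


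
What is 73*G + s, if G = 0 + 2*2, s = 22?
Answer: 314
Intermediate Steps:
G = 4 (G = 0 + 4 = 4)
73*G + s = 73*4 + 22 = 292 + 22 = 314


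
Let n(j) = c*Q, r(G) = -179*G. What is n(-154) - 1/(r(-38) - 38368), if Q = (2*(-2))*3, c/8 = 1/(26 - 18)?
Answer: -378791/31566 ≈ -12.000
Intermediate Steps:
c = 1 (c = 8/(26 - 18) = 8/8 = 8*(⅛) = 1)
Q = -12 (Q = -4*3 = -12)
n(j) = -12 (n(j) = 1*(-12) = -12)
n(-154) - 1/(r(-38) - 38368) = -12 - 1/(-179*(-38) - 38368) = -12 - 1/(6802 - 38368) = -12 - 1/(-31566) = -12 - 1*(-1/31566) = -12 + 1/31566 = -378791/31566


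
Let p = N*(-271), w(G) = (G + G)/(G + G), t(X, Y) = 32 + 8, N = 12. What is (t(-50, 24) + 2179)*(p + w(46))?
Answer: -7213969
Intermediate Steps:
t(X, Y) = 40
w(G) = 1 (w(G) = (2*G)/((2*G)) = (2*G)*(1/(2*G)) = 1)
p = -3252 (p = 12*(-271) = -3252)
(t(-50, 24) + 2179)*(p + w(46)) = (40 + 2179)*(-3252 + 1) = 2219*(-3251) = -7213969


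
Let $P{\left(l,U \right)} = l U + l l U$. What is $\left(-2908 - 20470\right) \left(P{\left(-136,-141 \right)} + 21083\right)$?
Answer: $60027152906$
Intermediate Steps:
$P{\left(l,U \right)} = U l + U l^{2}$ ($P{\left(l,U \right)} = U l + l U l = U l + U l^{2}$)
$\left(-2908 - 20470\right) \left(P{\left(-136,-141 \right)} + 21083\right) = \left(-2908 - 20470\right) \left(\left(-141\right) \left(-136\right) \left(1 - 136\right) + 21083\right) = - 23378 \left(\left(-141\right) \left(-136\right) \left(-135\right) + 21083\right) = - 23378 \left(-2588760 + 21083\right) = \left(-23378\right) \left(-2567677\right) = 60027152906$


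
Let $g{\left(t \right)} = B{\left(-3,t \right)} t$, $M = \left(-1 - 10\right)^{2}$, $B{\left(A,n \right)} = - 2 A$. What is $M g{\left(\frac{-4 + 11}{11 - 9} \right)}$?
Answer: $2541$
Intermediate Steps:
$M = 121$ ($M = \left(-11\right)^{2} = 121$)
$g{\left(t \right)} = 6 t$ ($g{\left(t \right)} = \left(-2\right) \left(-3\right) t = 6 t$)
$M g{\left(\frac{-4 + 11}{11 - 9} \right)} = 121 \cdot 6 \frac{-4 + 11}{11 - 9} = 121 \cdot 6 \cdot \frac{7}{2} = 121 \cdot 21 = 2541$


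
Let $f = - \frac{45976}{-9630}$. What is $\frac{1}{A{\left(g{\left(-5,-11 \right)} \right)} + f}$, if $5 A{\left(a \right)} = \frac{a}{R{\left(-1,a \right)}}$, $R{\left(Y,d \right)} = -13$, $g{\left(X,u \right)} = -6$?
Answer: $\frac{62595}{304622} \approx 0.20548$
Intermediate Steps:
$f = \frac{22988}{4815}$ ($f = \left(-45976\right) \left(- \frac{1}{9630}\right) = \frac{22988}{4815} \approx 4.7742$)
$A{\left(a \right)} = - \frac{a}{65}$ ($A{\left(a \right)} = \frac{a \frac{1}{-13}}{5} = \frac{a \left(- \frac{1}{13}\right)}{5} = \frac{\left(- \frac{1}{13}\right) a}{5} = - \frac{a}{65}$)
$\frac{1}{A{\left(g{\left(-5,-11 \right)} \right)} + f} = \frac{1}{\left(- \frac{1}{65}\right) \left(-6\right) + \frac{22988}{4815}} = \frac{1}{\frac{6}{65} + \frac{22988}{4815}} = \frac{1}{\frac{304622}{62595}} = \frac{62595}{304622}$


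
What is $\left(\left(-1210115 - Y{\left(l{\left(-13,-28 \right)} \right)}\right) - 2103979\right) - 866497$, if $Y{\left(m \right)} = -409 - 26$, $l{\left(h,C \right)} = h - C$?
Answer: $-4180156$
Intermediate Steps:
$Y{\left(m \right)} = -435$ ($Y{\left(m \right)} = -409 - 26 = -435$)
$\left(\left(-1210115 - Y{\left(l{\left(-13,-28 \right)} \right)}\right) - 2103979\right) - 866497 = \left(\left(-1210115 - -435\right) - 2103979\right) - 866497 = \left(\left(-1210115 + 435\right) - 2103979\right) - 866497 = \left(-1209680 - 2103979\right) - 866497 = -3313659 - 866497 = -4180156$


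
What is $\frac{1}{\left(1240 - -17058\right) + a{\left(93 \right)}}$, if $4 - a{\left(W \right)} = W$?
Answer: $\frac{1}{18209} \approx 5.4918 \cdot 10^{-5}$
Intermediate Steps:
$a{\left(W \right)} = 4 - W$
$\frac{1}{\left(1240 - -17058\right) + a{\left(93 \right)}} = \frac{1}{\left(1240 - -17058\right) + \left(4 - 93\right)} = \frac{1}{\left(1240 + 17058\right) + \left(4 - 93\right)} = \frac{1}{18298 - 89} = \frac{1}{18209}$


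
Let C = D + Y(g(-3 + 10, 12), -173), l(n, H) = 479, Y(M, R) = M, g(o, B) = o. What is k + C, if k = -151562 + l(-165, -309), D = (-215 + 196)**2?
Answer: -150715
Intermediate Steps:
D = 361 (D = (-19)**2 = 361)
k = -151083 (k = -151562 + 479 = -151083)
C = 368 (C = 361 + (-3 + 10) = 361 + 7 = 368)
k + C = -151083 + 368 = -150715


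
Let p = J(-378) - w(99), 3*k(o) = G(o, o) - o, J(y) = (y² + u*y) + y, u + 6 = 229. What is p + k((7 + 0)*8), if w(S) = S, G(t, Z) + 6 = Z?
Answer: 58111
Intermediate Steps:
u = 223 (u = -6 + 229 = 223)
G(t, Z) = -6 + Z
J(y) = y² + 224*y (J(y) = (y² + 223*y) + y = y² + 224*y)
k(o) = -2 (k(o) = ((-6 + o) - o)/3 = (⅓)*(-6) = -2)
p = 58113 (p = -378*(224 - 378) - 1*99 = -378*(-154) - 99 = 58212 - 99 = 58113)
p + k((7 + 0)*8) = 58113 - 2 = 58111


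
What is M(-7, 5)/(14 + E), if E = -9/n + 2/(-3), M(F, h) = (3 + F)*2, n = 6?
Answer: -48/71 ≈ -0.67606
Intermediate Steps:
M(F, h) = 6 + 2*F
E = -13/6 (E = -9/6 + 2/(-3) = -9*1/6 + 2*(-1/3) = -3/2 - 2/3 = -13/6 ≈ -2.1667)
M(-7, 5)/(14 + E) = (6 + 2*(-7))/(14 - 13/6) = (6 - 14)/(71/6) = -8*6/71 = -48/71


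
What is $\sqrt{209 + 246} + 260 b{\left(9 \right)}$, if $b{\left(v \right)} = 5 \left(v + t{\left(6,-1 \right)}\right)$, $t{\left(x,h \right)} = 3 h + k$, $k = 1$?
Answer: $9100 + \sqrt{455} \approx 9121.3$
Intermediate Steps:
$t{\left(x,h \right)} = 1 + 3 h$ ($t{\left(x,h \right)} = 3 h + 1 = 1 + 3 h$)
$b{\left(v \right)} = -10 + 5 v$ ($b{\left(v \right)} = 5 \left(v + \left(1 + 3 \left(-1\right)\right)\right) = 5 \left(v + \left(1 - 3\right)\right) = 5 \left(v - 2\right) = 5 \left(-2 + v\right) = -10 + 5 v$)
$\sqrt{209 + 246} + 260 b{\left(9 \right)} = \sqrt{209 + 246} + 260 \left(-10 + 5 \cdot 9\right) = \sqrt{455} + 260 \left(-10 + 45\right) = \sqrt{455} + 260 \cdot 35 = \sqrt{455} + 9100 = 9100 + \sqrt{455}$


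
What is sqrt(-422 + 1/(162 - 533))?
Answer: I*sqrt(58084873)/371 ≈ 20.543*I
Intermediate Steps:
sqrt(-422 + 1/(162 - 533)) = sqrt(-422 + 1/(-371)) = sqrt(-422 - 1/371) = sqrt(-156563/371) = I*sqrt(58084873)/371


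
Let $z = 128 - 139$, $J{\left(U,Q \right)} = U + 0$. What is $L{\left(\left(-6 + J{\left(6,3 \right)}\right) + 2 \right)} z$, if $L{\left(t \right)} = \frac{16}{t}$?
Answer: $-88$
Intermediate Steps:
$J{\left(U,Q \right)} = U$
$z = -11$
$L{\left(\left(-6 + J{\left(6,3 \right)}\right) + 2 \right)} z = \frac{16}{\left(-6 + 6\right) + 2} \left(-11\right) = \frac{16}{0 + 2} \left(-11\right) = \frac{16}{2} \left(-11\right) = 16 \cdot \frac{1}{2} \left(-11\right) = 8 \left(-11\right) = -88$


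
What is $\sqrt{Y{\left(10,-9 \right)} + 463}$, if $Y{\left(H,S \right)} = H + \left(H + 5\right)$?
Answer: $2 \sqrt{122} \approx 22.091$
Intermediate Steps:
$Y{\left(H,S \right)} = 5 + 2 H$ ($Y{\left(H,S \right)} = H + \left(5 + H\right) = 5 + 2 H$)
$\sqrt{Y{\left(10,-9 \right)} + 463} = \sqrt{\left(5 + 2 \cdot 10\right) + 463} = \sqrt{\left(5 + 20\right) + 463} = \sqrt{25 + 463} = \sqrt{488} = 2 \sqrt{122}$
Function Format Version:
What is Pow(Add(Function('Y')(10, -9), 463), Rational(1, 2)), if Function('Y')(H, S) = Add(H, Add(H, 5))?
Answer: Mul(2, Pow(122, Rational(1, 2))) ≈ 22.091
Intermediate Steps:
Function('Y')(H, S) = Add(5, Mul(2, H)) (Function('Y')(H, S) = Add(H, Add(5, H)) = Add(5, Mul(2, H)))
Pow(Add(Function('Y')(10, -9), 463), Rational(1, 2)) = Pow(Add(Add(5, Mul(2, 10)), 463), Rational(1, 2)) = Pow(Add(Add(5, 20), 463), Rational(1, 2)) = Pow(Add(25, 463), Rational(1, 2)) = Pow(488, Rational(1, 2)) = Mul(2, Pow(122, Rational(1, 2)))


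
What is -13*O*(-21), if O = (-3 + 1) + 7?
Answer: 1365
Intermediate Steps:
O = 5 (O = -2 + 7 = 5)
-13*O*(-21) = -13*5*(-21) = -65*(-21) = 1365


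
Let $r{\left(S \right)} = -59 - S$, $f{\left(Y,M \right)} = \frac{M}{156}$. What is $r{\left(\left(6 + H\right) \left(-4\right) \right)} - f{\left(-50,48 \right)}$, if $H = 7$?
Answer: $- \frac{95}{13} \approx -7.3077$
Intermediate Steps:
$f{\left(Y,M \right)} = \frac{M}{156}$ ($f{\left(Y,M \right)} = M \frac{1}{156} = \frac{M}{156}$)
$r{\left(\left(6 + H\right) \left(-4\right) \right)} - f{\left(-50,48 \right)} = \left(-59 - \left(6 + 7\right) \left(-4\right)\right) - \frac{1}{156} \cdot 48 = \left(-59 - 13 \left(-4\right)\right) - \frac{4}{13} = \left(-59 - -52\right) - \frac{4}{13} = \left(-59 + 52\right) - \frac{4}{13} = -7 - \frac{4}{13} = - \frac{95}{13}$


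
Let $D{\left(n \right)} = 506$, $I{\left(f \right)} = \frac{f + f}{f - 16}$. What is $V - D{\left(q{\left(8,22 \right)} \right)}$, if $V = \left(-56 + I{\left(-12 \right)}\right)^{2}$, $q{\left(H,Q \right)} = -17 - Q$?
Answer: $\frac{124202}{49} \approx 2534.7$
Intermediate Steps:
$I{\left(f \right)} = \frac{2 f}{-16 + f}$
$V = \frac{148996}{49}$ ($V = \left(-56 + 2 \left(-12\right) \frac{1}{-16 - 12}\right)^{2} = \left(-56 + 2 \left(-12\right) \frac{1}{-28}\right)^{2} = \left(-56 + 2 \left(-12\right) \left(- \frac{1}{28}\right)\right)^{2} = \left(-56 + \frac{6}{7}\right)^{2} = \left(- \frac{386}{7}\right)^{2} = \frac{148996}{49} \approx 3040.7$)
$V - D{\left(q{\left(8,22 \right)} \right)} = \frac{148996}{49} - 506 = \frac{124202}{49}$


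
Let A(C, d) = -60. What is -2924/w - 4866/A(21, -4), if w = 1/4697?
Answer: -137339469/10 ≈ -1.3734e+7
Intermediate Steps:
w = 1/4697 ≈ 0.00021290
-2924/w - 4866/A(21, -4) = -2924/1/4697 - 4866/(-60) = -2924*4697 - 4866*(-1/60) = -13734028 + 811/10 = -137339469/10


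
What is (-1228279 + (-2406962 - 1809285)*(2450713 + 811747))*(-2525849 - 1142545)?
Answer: 50460000912853396206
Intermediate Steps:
(-1228279 + (-2406962 - 1809285)*(2450713 + 811747))*(-2525849 - 1142545) = (-1228279 - 4216247*3262460)*(-3668394) = (-1228279 - 13755337187620)*(-3668394) = -13755338415899*(-3668394) = 50460000912853396206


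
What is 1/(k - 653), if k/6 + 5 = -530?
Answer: -1/3863 ≈ -0.00025887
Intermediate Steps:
k = -3210 (k = -30 + 6*(-530) = -30 - 3180 = -3210)
1/(k - 653) = 1/(-3210 - 653) = 1/(-3863) = -1/3863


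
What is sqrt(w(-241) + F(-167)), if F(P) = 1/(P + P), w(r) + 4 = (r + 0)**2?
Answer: sqrt(6478837478)/334 ≈ 240.99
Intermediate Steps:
w(r) = -4 + r**2 (w(r) = -4 + (r + 0)**2 = -4 + r**2)
F(P) = 1/(2*P)
sqrt(w(-241) + F(-167)) = sqrt((-4 + (-241)**2) + (1/2)/(-167)) = sqrt((-4 + 58081) + (1/2)*(-1/167)) = sqrt(58077 - 1/334) = sqrt(19397717/334) = sqrt(6478837478)/334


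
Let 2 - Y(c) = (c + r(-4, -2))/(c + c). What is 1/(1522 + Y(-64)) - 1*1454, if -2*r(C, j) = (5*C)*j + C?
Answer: -141757666/97495 ≈ -1454.0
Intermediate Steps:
r(C, j) = -C/2 - 5*C*j/2 (r(C, j) = -((5*C)*j + C)/2 = -(5*C*j + C)/2 = -(C + 5*C*j)/2 = -C/2 - 5*C*j/2)
Y(c) = 2 - (-18 + c)/(2*c) (Y(c) = 2 - (c - ½*(-4)*(1 + 5*(-2)))/(c + c) = 2 - (c - ½*(-4)*(1 - 10))/(2*c) = 2 - (c - ½*(-4)*(-9))*1/(2*c) = 2 - (c - 18)*1/(2*c) = 2 - (-18 + c)*1/(2*c) = 2 - (-18 + c)/(2*c))
1/(1522 + Y(-64)) - 1*1454 = 1/(1522 + (3/2 + 9/(-64))) - 1*1454 = 1/(1522 + (3/2 + 9*(-1/64))) - 1454 = 1/(1522 + (3/2 - 9/64)) - 1454 = 1/(1522 + 87/64) - 1454 = 1/(97495/64) - 1454 = 64/97495 - 1454 = -141757666/97495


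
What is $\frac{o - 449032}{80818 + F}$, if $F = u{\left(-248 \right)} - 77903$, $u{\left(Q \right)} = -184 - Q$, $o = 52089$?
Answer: $- \frac{396943}{2979} \approx -133.25$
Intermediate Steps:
$F = -77839$ ($F = \left(-184 - -248\right) - 77903 = \left(-184 + 248\right) - 77903 = 64 - 77903 = -77839$)
$\frac{o - 449032}{80818 + F} = \frac{52089 - 449032}{80818 - 77839} = - \frac{396943}{2979}$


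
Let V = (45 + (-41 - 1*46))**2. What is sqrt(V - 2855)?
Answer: I*sqrt(1091) ≈ 33.03*I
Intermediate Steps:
V = 1764 (V = (45 + (-41 - 46))**2 = (45 - 87)**2 = (-42)**2 = 1764)
sqrt(V - 2855) = sqrt(1764 - 2855) = sqrt(-1091) = I*sqrt(1091)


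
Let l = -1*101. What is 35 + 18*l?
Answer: -1783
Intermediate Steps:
l = -101
35 + 18*l = 35 + 18*(-101) = 35 - 1818 = -1783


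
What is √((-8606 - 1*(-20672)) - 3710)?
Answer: 2*√2089 ≈ 91.411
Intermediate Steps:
√((-8606 - 1*(-20672)) - 3710) = √((-8606 + 20672) - 3710) = √(12066 - 3710) = √8356 = 2*√2089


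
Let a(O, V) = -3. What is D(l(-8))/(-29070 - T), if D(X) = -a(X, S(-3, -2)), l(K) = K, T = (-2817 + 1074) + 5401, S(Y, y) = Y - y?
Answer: -3/32728 ≈ -9.1665e-5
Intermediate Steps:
T = 3658 (T = -1743 + 5401 = 3658)
D(X) = 3 (D(X) = -1*(-3) = 3)
D(l(-8))/(-29070 - T) = 3/(-29070 - 1*3658) = 3/(-29070 - 3658) = 3/(-32728) = 3*(-1/32728) = -3/32728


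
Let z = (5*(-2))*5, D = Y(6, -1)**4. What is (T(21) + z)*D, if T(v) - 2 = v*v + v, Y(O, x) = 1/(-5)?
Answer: 414/625 ≈ 0.66240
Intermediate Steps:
Y(O, x) = -1/5
D = 1/625 (D = (-1/5)**4 = 1/625 ≈ 0.0016000)
z = -50 (z = -10*5 = -50)
T(v) = 2 + v + v**2 (T(v) = 2 + (v*v + v) = 2 + (v**2 + v) = 2 + (v + v**2) = 2 + v + v**2)
(T(21) + z)*D = ((2 + 21 + 21**2) - 50)*(1/625) = ((2 + 21 + 441) - 50)*(1/625) = (464 - 50)*(1/625) = 414*(1/625) = 414/625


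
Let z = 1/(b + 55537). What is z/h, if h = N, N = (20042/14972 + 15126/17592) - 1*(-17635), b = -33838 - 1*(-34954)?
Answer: 10974476/10965698658624297 ≈ 1.0008e-9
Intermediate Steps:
b = 1116 (b = -33838 + 34954 = 1116)
z = 1/56653 (z = 1/(1116 + 55537) = 1/56653 ≈ 1.7651e-5)
N = 193559011149/10974476 (N = (20042*(1/14972) + 15126*(1/17592)) + 17635 = (10021/7486 + 2521/2932) + 17635 = 24126889/10974476 + 17635 = 193559011149/10974476 ≈ 17637.)
h = 193559011149/10974476 ≈ 17637.
z/h = 1/(56653*(193559011149/10974476)) = (1/56653)*(10974476/193559011149) = 10974476/10965698658624297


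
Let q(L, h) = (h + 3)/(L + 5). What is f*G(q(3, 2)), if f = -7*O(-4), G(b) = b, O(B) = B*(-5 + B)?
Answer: -315/2 ≈ -157.50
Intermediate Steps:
q(L, h) = (3 + h)/(5 + L)
f = -252 (f = -(-28)*(-5 - 4) = -(-28)*(-9) = -7*36 = -252)
f*G(q(3, 2)) = -252*(3 + 2)/(5 + 3) = -252*5/8 = -315/2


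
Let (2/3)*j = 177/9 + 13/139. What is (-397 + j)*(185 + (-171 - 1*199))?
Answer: 9446655/139 ≈ 67962.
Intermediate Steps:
j = 4120/139 (j = 3*(177/9 + 13/139)/2 = 3*(177*(⅑) + 13*(1/139))/2 = 3*(59/3 + 13/139)/2 = (3/2)*(8240/417) = 4120/139 ≈ 29.640)
(-397 + j)*(185 + (-171 - 1*199)) = (-397 + 4120/139)*(185 + (-171 - 1*199)) = -51063*(185 + (-171 - 199))/139 = -51063*(185 - 370)/139 = -51063/139*(-185) = 9446655/139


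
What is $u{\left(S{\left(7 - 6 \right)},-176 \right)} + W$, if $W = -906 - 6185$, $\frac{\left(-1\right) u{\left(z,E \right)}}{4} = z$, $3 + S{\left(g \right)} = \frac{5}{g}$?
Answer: $-7099$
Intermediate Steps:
$S{\left(g \right)} = -3 + \frac{5}{g}$
$u{\left(z,E \right)} = - 4 z$
$W = -7091$
$u{\left(S{\left(7 - 6 \right)},-176 \right)} + W = - 4 \left(-3 + \frac{5}{7 - 6}\right) - 7091 = - 4 \left(-3 + \frac{5}{1}\right) - 7091 = - 4 \left(-3 + 5 \cdot 1\right) - 7091 = - 4 \left(-3 + 5\right) - 7091 = \left(-4\right) 2 - 7091 = -8 - 7091 = -7099$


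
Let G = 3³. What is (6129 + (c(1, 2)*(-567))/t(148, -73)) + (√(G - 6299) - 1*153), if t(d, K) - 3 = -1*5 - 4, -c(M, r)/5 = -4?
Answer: 7866 + 56*I*√2 ≈ 7866.0 + 79.196*I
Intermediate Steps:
G = 27
c(M, r) = 20 (c(M, r) = -5*(-4) = 20)
t(d, K) = -6 (t(d, K) = 3 + (-1*5 - 4) = 3 + (-5 - 4) = 3 - 9 = -6)
(6129 + (c(1, 2)*(-567))/t(148, -73)) + (√(G - 6299) - 1*153) = (6129 + (20*(-567))/(-6)) + (√(27 - 6299) - 1*153) = (6129 - 11340*(-⅙)) + (√(-6272) - 153) = (6129 + 1890) + (56*I*√2 - 153) = 8019 + (-153 + 56*I*√2) = 7866 + 56*I*√2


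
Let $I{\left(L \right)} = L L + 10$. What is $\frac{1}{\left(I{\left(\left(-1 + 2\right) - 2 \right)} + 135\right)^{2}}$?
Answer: $\frac{1}{21316} \approx 4.6913 \cdot 10^{-5}$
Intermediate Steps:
$I{\left(L \right)} = 10 + L^{2}$ ($I{\left(L \right)} = L^{2} + 10 = 10 + L^{2}$)
$\frac{1}{\left(I{\left(\left(-1 + 2\right) - 2 \right)} + 135\right)^{2}} = \frac{1}{\left(\left(10 + \left(\left(-1 + 2\right) - 2\right)^{2}\right) + 135\right)^{2}} = \frac{1}{\left(\left(10 + \left(1 - 2\right)^{2}\right) + 135\right)^{2}} = \frac{1}{\left(\left(10 + \left(-1\right)^{2}\right) + 135\right)^{2}} = \frac{1}{\left(\left(10 + 1\right) + 135\right)^{2}} = \frac{1}{\left(11 + 135\right)^{2}} = \frac{1}{146^{2}} = \frac{1}{21316}$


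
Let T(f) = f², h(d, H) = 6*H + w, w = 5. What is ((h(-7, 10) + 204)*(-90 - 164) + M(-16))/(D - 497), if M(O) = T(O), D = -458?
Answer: 13614/191 ≈ 71.277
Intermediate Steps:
h(d, H) = 5 + 6*H (h(d, H) = 6*H + 5 = 5 + 6*H)
M(O) = O²
((h(-7, 10) + 204)*(-90 - 164) + M(-16))/(D - 497) = (((5 + 6*10) + 204)*(-90 - 164) + (-16)²)/(-458 - 497) = (((5 + 60) + 204)*(-254) + 256)/(-955) = ((65 + 204)*(-254) + 256)*(-1/955) = (269*(-254) + 256)*(-1/955) = (-68326 + 256)*(-1/955) = -68070*(-1/955) = 13614/191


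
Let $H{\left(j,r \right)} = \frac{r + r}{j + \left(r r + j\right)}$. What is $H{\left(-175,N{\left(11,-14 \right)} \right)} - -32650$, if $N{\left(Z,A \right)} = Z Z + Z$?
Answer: $\frac{278733182}{8537} \approx 32650.0$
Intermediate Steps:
$N{\left(Z,A \right)} = Z + Z^{2}$ ($N{\left(Z,A \right)} = Z^{2} + Z = Z + Z^{2}$)
$H{\left(j,r \right)} = \frac{2 r}{r^{2} + 2 j}$ ($H{\left(j,r \right)} = \frac{2 r}{j + \left(r^{2} + j\right)} = \frac{2 r}{j + \left(j + r^{2}\right)} = \frac{2 r}{r^{2} + 2 j}$)
$H{\left(-175,N{\left(11,-14 \right)} \right)} - -32650 = \frac{2 \cdot 11 \left(1 + 11\right)}{\left(11 \left(1 + 11\right)\right)^{2} + 2 \left(-175\right)} - -32650 = \frac{2 \cdot 11 \cdot 12}{\left(11 \cdot 12\right)^{2} - 350} + 32650 = 2 \cdot 132 \frac{1}{132^{2} - 350} + 32650 = 2 \cdot 132 \frac{1}{17424 - 350} + 32650 = 2 \cdot 132 \cdot \frac{1}{17074} + 32650 = \frac{132}{8537} + 32650 = \frac{278733182}{8537}$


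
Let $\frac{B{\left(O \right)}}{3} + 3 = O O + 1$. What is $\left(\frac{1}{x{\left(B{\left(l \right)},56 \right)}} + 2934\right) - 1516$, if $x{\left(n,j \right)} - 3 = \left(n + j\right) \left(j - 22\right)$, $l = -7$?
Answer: $\frac{9502019}{6701} \approx 1418.0$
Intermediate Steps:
$B{\left(O \right)} = -6 + 3 O^{2}$ ($B{\left(O \right)} = -9 + 3 \left(O O + 1\right) = -9 + 3 \left(O^{2} + 1\right) = -9 + 3 \left(1 + O^{2}\right) = -9 + \left(3 + 3 O^{2}\right) = -6 + 3 O^{2}$)
$x{\left(n,j \right)} = 3 + \left(-22 + j\right) \left(j + n\right)$ ($x{\left(n,j \right)} = 3 + \left(n + j\right) \left(j - 22\right) = 3 + \left(j + n\right) \left(-22 + j\right) = 3 + \left(-22 + j\right) \left(j + n\right)$)
$\left(\frac{1}{x{\left(B{\left(l \right)},56 \right)}} + 2934\right) - 1516 = \left(\frac{1}{3 + 56^{2} - 1232 - 22 \left(-6 + 3 \left(-7\right)^{2}\right) + 56 \left(-6 + 3 \left(-7\right)^{2}\right)} + 2934\right) - 1516 = \left(\frac{1}{3 + 3136 - 1232 - 22 \left(-6 + 3 \cdot 49\right) + 56 \left(-6 + 3 \cdot 49\right)} + 2934\right) - 1516 = \left(\frac{1}{3 + 3136 - 1232 - 22 \left(-6 + 147\right) + 56 \left(-6 + 147\right)} + 2934\right) - 1516 = \left(\frac{1}{3 + 3136 - 1232 - 3102 + 56 \cdot 141} + 2934\right) - 1516 = \left(\frac{1}{3 + 3136 - 1232 - 3102 + 7896} + 2934\right) - 1516 = \left(\frac{1}{6701} + 2934\right) - 1516 = \frac{19660735}{6701} - 1516 = \frac{9502019}{6701}$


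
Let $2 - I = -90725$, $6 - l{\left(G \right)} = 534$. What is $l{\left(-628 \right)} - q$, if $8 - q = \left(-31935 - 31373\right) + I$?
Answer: $26883$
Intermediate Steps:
$l{\left(G \right)} = -528$ ($l{\left(G \right)} = 6 - 534 = -528$)
$I = 90727$ ($I = 2 - -90725 = 2 + 90725 = 90727$)
$q = -27411$ ($q = 8 - \left(\left(-31935 - 31373\right) + 90727\right) = 8 - \left(-63308 + 90727\right) = 8 - 27419 = -27411$)
$l{\left(-628 \right)} - q = -528 - -27411 = -528 + 27411 = 26883$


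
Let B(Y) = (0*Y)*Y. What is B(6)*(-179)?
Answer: 0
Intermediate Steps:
B(Y) = 0 (B(Y) = 0*Y = 0)
B(6)*(-179) = 0*(-179) = 0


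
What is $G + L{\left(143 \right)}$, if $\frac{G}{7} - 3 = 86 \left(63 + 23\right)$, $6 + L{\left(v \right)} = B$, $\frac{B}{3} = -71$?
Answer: $51574$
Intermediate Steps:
$B = -213$ ($B = 3 \left(-71\right) = -213$)
$L{\left(v \right)} = -219$ ($L{\left(v \right)} = -6 - 213 = -219$)
$G = 51793$ ($G = 21 + 7 \cdot 86 \left(63 + 23\right) = 21 + 7 \cdot 86 \cdot 86 = 21 + 7 \cdot 7396 = 21 + 51772 = 51793$)
$G + L{\left(143 \right)} = 51793 - 219 = 51574$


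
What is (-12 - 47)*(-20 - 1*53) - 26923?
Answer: -22616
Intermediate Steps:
(-12 - 47)*(-20 - 1*53) - 26923 = -59*(-20 - 53) - 26923 = -59*(-73) - 26923 = 4307 - 26923 = -22616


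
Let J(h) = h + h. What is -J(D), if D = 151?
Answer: -302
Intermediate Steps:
J(h) = 2*h
-J(D) = -2*151 = -1*302 = -302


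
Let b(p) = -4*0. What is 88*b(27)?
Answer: 0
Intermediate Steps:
b(p) = 0
88*b(27) = 88*0 = 0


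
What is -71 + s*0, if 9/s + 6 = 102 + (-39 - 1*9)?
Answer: -71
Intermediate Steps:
s = 3/16 (s = 9/(-6 + (102 + (-39 - 1*9))) = 9/(-6 + (102 + (-39 - 9))) = 9/(-6 + (102 - 48)) = 9/(-6 + 54) = 9/48 = 9*(1/48) = 3/16 ≈ 0.18750)
-71 + s*0 = -71 + (3/16)*0 = -71 + 0 = -71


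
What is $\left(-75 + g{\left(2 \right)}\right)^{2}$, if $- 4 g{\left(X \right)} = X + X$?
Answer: $5776$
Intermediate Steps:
$g{\left(X \right)} = - \frac{X}{2}$ ($g{\left(X \right)} = - \frac{X + X}{4} = - \frac{2 X}{4} = - \frac{X}{2}$)
$\left(-75 + g{\left(2 \right)}\right)^{2} = \left(-75 - 1\right)^{2} = \left(-76\right)^{2} = 5776$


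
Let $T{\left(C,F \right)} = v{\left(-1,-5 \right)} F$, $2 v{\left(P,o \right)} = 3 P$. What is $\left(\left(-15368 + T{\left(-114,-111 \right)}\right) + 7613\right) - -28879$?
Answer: $\frac{42581}{2} \approx 21291.0$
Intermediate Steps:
$v{\left(P,o \right)} = \frac{3 P}{2}$
$T{\left(C,F \right)} = - \frac{3 F}{2}$ ($T{\left(C,F \right)} = \frac{3}{2} \left(-1\right) F = - \frac{3 F}{2}$)
$\left(\left(-15368 + T{\left(-114,-111 \right)}\right) + 7613\right) - -28879 = \left(\left(-15368 - - \frac{333}{2}\right) + 7613\right) - -28879 = \left(\left(-15368 + \frac{333}{2}\right) + 7613\right) + 28879 = \left(- \frac{30403}{2} + 7613\right) + 28879 = - \frac{15177}{2} + 28879 = \frac{42581}{2}$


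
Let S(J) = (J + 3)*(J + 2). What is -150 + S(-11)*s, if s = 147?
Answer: 10434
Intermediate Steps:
S(J) = (2 + J)*(3 + J) (S(J) = (3 + J)*(2 + J) = (2 + J)*(3 + J))
-150 + S(-11)*s = -150 + (6 + (-11)² + 5*(-11))*147 = -150 + (6 + 121 - 55)*147 = -150 + 72*147 = -150 + 10584 = 10434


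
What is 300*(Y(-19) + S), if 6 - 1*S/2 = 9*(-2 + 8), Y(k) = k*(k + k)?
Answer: 187800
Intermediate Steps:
Y(k) = 2*k² (Y(k) = k*(2*k) = 2*k²)
S = -96 (S = 12 - 18*(-2 + 8) = 12 - 18*6 = 12 - 2*54 = 12 - 108 = -96)
300*(Y(-19) + S) = 300*(2*(-19)² - 96) = 300*(2*361 - 96) = 300*(722 - 96) = 300*626 = 187800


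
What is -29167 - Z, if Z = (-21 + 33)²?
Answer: -29311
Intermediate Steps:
Z = 144 (Z = 12² = 144)
-29167 - Z = -29167 - 1*144 = -29167 - 144 = -29311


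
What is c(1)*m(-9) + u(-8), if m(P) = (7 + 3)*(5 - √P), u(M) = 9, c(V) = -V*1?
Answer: -41 + 30*I ≈ -41.0 + 30.0*I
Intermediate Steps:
c(V) = -V
m(P) = 50 - 10*√P (m(P) = 10*(5 - √P) = 50 - 10*√P)
c(1)*m(-9) + u(-8) = (-1*1)*(50 - 30*I) + 9 = -(50 - 30*I) + 9 = (-50 + 30*I) + 9 = -41 + 30*I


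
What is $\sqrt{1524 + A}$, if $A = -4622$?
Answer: $i \sqrt{3098} \approx 55.66 i$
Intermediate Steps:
$\sqrt{1524 + A} = \sqrt{1524 - 4622} = \sqrt{-3098} = i \sqrt{3098}$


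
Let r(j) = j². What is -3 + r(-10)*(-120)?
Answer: -12003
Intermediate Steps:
-3 + r(-10)*(-120) = -3 + (-10)²*(-120) = -3 + 100*(-120) = -3 - 12000 = -12003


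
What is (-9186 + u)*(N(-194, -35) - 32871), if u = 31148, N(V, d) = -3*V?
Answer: -709131018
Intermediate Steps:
(-9186 + u)*(N(-194, -35) - 32871) = (-9186 + 31148)*(-3*(-194) - 32871) = 21962*(582 - 32871) = 21962*(-32289) = -709131018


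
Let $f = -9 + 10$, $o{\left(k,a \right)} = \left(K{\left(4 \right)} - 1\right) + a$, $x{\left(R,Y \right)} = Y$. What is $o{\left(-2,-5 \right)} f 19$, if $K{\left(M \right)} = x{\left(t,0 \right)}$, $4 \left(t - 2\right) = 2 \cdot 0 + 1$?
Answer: $-114$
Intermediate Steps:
$t = \frac{9}{4}$ ($t = 2 + \frac{2 \cdot 0 + 1}{4} = 2 + \frac{0 + 1}{4} = 2 + \frac{1}{4} \cdot 1 = 2 + \frac{1}{4} = \frac{9}{4} \approx 2.25$)
$K{\left(M \right)} = 0$
$o{\left(k,a \right)} = -1 + a$ ($o{\left(k,a \right)} = \left(0 - 1\right) + a = -1 + a$)
$f = 1$
$o{\left(-2,-5 \right)} f 19 = \left(-1 - 5\right) 1 \cdot 19 = \left(-6\right) 1 \cdot 19 = \left(-6\right) 19 = -114$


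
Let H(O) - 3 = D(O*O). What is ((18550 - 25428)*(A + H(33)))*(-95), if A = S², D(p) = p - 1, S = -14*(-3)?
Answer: 1865485550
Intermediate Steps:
S = 42
D(p) = -1 + p
H(O) = 2 + O² (H(O) = 3 + (-1 + O*O) = 3 + (-1 + O²) = 2 + O²)
A = 1764 (A = 42² = 1764)
((18550 - 25428)*(A + H(33)))*(-95) = ((18550 - 25428)*(1764 + (2 + 33²)))*(-95) = -6878*(1764 + (2 + 1089))*(-95) = -6878*(1764 + 1091)*(-95) = -6878*2855*(-95) = -19636690*(-95) = 1865485550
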